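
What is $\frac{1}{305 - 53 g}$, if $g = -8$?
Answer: $\frac{1}{729} \approx 0.0013717$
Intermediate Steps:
$\frac{1}{305 - 53 g} = \frac{1}{305 - -424} = \frac{1}{305 + 424} = \frac{1}{729}$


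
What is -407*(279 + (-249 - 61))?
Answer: 12617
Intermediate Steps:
-407*(279 + (-249 - 61)) = -407*(279 - 310) = -407*(-31) = 12617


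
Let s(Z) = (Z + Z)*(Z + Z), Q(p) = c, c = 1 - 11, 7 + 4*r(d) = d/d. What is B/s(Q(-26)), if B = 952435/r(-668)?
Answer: -190487/120 ≈ -1587.4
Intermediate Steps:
r(d) = -3/2 (r(d) = -7/4 + (d/d)/4 = -7/4 + (1/4)*1 = -7/4 + 1/4 = -3/2)
B = -1904870/3 (B = 952435/(-3/2) = 952435*(-2/3) = -1904870/3 ≈ -6.3496e+5)
c = -10
Q(p) = -10
s(Z) = 4*Z**2 (s(Z) = (2*Z)*(2*Z) = 4*Z**2)
B/s(Q(-26)) = -1904870/(3*(4*(-10)**2)) = -1904870/(3*(4*100)) = -1904870/3/400 = -1904870/3*1/400 = -190487/120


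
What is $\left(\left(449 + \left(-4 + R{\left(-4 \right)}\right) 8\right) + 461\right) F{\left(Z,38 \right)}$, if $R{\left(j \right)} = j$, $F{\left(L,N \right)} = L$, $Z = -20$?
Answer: $-16920$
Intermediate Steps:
$\left(\left(449 + \left(-4 + R{\left(-4 \right)}\right) 8\right) + 461\right) F{\left(Z,38 \right)} = \left(\left(449 + \left(-4 - 4\right) 8\right) + 461\right) \left(-20\right) = \left(\left(449 - 64\right) + 461\right) \left(-20\right) = \left(385 + 461\right) \left(-20\right) = 846 \left(-20\right) = -16920$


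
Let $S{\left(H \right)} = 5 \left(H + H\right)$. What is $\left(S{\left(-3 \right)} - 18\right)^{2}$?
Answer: $2304$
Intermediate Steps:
$S{\left(H \right)} = 10 H$ ($S{\left(H \right)} = 5 \cdot 2 H = 10 H$)
$\left(S{\left(-3 \right)} - 18\right)^{2} = \left(10 \left(-3\right) - 18\right)^{2} = \left(-30 - 18\right)^{2} = \left(-48\right)^{2} = 2304$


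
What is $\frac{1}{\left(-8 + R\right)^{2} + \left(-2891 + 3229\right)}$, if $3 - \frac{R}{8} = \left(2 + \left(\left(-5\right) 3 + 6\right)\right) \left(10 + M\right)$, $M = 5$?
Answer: $\frac{1}{733074} \approx 1.3641 \cdot 10^{-6}$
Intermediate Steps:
$R = 864$ ($R = 24 - 8 \left(2 + \left(\left(-5\right) 3 + 6\right)\right) \left(10 + 5\right) = 24 - 8 \left(2 + \left(-15 + 6\right)\right) 15 = 24 - 8 \left(2 - 9\right) 15 = 24 - 8 \left(\left(-7\right) 15\right) = 24 - -840 = 24 + 840 = 864$)
$\frac{1}{\left(-8 + R\right)^{2} + \left(-2891 + 3229\right)} = \frac{1}{\left(-8 + 864\right)^{2} + \left(-2891 + 3229\right)} = \frac{1}{856^{2} + 338} = \frac{1}{732736 + 338} = \frac{1}{733074}$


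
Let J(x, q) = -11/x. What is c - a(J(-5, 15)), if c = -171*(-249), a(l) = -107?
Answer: 42686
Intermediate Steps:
c = 42579
c - a(J(-5, 15)) = 42579 - 1*(-107) = 42579 + 107 = 42686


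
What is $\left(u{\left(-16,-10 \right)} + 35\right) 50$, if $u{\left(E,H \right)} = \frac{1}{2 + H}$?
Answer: $\frac{6975}{4} \approx 1743.8$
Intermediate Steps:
$\left(u{\left(-16,-10 \right)} + 35\right) 50 = \left(\frac{1}{2 - 10} + 35\right) 50 = \left(\frac{1}{-8} + 35\right) 50 = \left(- \frac{1}{8} + 35\right) 50 = \frac{279}{8} \cdot 50 = \frac{6975}{4}$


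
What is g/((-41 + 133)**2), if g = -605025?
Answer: -605025/8464 ≈ -71.482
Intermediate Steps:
g/((-41 + 133)**2) = -605025/(-41 + 133)**2 = -605025/(92**2) = -605025/8464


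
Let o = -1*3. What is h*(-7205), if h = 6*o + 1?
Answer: 122485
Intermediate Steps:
o = -3
h = -17 (h = 6*(-3) + 1 = -18 + 1 = -17)
h*(-7205) = -17*(-7205) = 122485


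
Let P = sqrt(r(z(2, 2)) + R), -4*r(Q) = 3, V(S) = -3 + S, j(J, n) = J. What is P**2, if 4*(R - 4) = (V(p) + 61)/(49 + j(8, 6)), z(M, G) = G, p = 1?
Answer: 200/57 ≈ 3.5088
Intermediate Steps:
r(Q) = -3/4 (r(Q) = -1/4*3 = -3/4)
R = 971/228 (R = 4 + (((-3 + 1) + 61)/(49 + 8))/4 = 4 + ((-2 + 61)/57)/4 = 4 + (59*(1/57))/4 = 4 + (1/4)*(59/57) = 4 + 59/228 = 971/228 ≈ 4.2588)
P = 10*sqrt(114)/57 (P = sqrt(-3/4 + 971/228) = sqrt(200/57) = 10*sqrt(114)/57 ≈ 1.8732)
P**2 = (10*sqrt(114)/57)**2 = 200/57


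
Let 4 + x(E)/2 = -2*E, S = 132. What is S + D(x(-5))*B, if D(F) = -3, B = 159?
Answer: -345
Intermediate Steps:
x(E) = -8 - 4*E (x(E) = -8 + 2*(-2*E) = -8 - 4*E)
S + D(x(-5))*B = 132 - 3*159 = 132 - 477 = -345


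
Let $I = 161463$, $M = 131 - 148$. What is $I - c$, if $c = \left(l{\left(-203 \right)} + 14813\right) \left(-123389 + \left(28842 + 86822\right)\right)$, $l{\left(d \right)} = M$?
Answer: $114460563$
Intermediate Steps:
$M = -17$
$l{\left(d \right)} = -17$
$c = -114299100$ ($c = \left(-17 + 14813\right) \left(-123389 + \left(28842 + 86822\right)\right) = 14796 \left(-123389 + 115664\right) = 14796 \left(-7725\right) = -114299100$)
$I - c = 161463 - -114299100 = 161463 + 114299100 = 114460563$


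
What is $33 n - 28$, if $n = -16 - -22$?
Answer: $170$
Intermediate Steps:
$n = 6$ ($n = -16 + 22 = 6$)
$33 n - 28 = 33 \cdot 6 - 28 = 198 - 28 = 170$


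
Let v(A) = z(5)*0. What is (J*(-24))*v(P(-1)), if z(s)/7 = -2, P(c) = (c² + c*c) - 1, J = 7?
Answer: 0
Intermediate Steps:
P(c) = -1 + 2*c² (P(c) = (c² + c²) - 1 = 2*c² - 1 = -1 + 2*c²)
z(s) = -14 (z(s) = 7*(-2) = -14)
v(A) = 0 (v(A) = -14*0 = 0)
(J*(-24))*v(P(-1)) = (7*(-24))*0 = -168*0 = 0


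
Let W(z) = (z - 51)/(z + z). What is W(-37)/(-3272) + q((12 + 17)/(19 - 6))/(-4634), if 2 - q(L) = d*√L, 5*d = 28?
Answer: -55753/70126322 + 2*√377/21515 ≈ 0.0010099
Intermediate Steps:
d = 28/5 (d = (⅕)*28 = 28/5 ≈ 5.6000)
q(L) = 2 - 28*√L/5
W(z) = (-51 + z)/(2*z) (W(z) = (-51 + z)/((2*z)) = (-51 + z)*(1/(2*z)) = (-51 + z)/(2*z))
W(-37)/(-3272) + q((12 + 17)/(19 - 6))/(-4634) = ((½)*(-51 - 37)/(-37))/(-3272) + (2 - 28*√(12 + 17)/√(19 - 6)/5)/(-4634) = ((½)*(-1/37)*(-88))*(-1/3272) + (2 - 28*√377/13/5)*(-1/4634) = (44/37)*(-1/3272) + (2 - 28*√377/13/5)*(-1/4634) = -11/30266 + (2 - 28*√377/65)*(-1/4634) = -11/30266 + (-1/2317 + 2*√377/21515) = -55753/70126322 + 2*√377/21515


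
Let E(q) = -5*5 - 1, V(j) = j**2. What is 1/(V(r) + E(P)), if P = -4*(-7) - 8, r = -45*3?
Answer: 1/18199 ≈ 5.4948e-5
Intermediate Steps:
r = -135
P = 20 (P = 28 - 8 = 20)
E(q) = -26 (E(q) = -25 - 1 = -26)
1/(V(r) + E(P)) = 1/((-135)**2 - 26) = 1/(18225 - 26) = 1/18199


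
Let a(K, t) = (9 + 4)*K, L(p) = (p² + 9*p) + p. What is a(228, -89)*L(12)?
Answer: 782496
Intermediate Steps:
L(p) = p² + 10*p
a(K, t) = 13*K
a(228, -89)*L(12) = (13*228)*(12*(10 + 12)) = 2964*(12*22) = 2964*264 = 782496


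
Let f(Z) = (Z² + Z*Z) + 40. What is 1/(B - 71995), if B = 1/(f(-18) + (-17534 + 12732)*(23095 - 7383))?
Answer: -75448336/5431902950321 ≈ -1.3890e-5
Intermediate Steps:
f(Z) = 40 + 2*Z² (f(Z) = (Z² + Z²) + 40 = 2*Z² + 40 = 40 + 2*Z²)
B = -1/75448336 (B = 1/((40 + 2*(-18)²) + (-17534 + 12732)*(23095 - 7383)) = 1/((40 + 2*324) - 4802*15712) = 1/((40 + 648) - 75449024) = 1/(688 - 75449024) = 1/(-75448336) = -1/75448336 ≈ -1.3254e-8)
1/(B - 71995) = 1/(-1/75448336 - 71995) = 1/(-5431902950321/75448336) = -75448336/5431902950321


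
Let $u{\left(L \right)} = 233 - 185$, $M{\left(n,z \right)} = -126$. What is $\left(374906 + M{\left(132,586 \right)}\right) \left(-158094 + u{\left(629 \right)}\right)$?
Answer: $-59232479880$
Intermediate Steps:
$u{\left(L \right)} = 48$
$\left(374906 + M{\left(132,586 \right)}\right) \left(-158094 + u{\left(629 \right)}\right) = \left(374906 - 126\right) \left(-158094 + 48\right) = 374780 \left(-158046\right) = -59232479880$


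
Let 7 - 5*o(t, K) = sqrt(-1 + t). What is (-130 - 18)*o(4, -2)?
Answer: -1036/5 + 148*sqrt(3)/5 ≈ -155.93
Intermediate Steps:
o(t, K) = 7/5 - sqrt(-1 + t)/5
(-130 - 18)*o(4, -2) = (-130 - 18)*(7/5 - sqrt(-1 + 4)/5) = -148*(7/5 - sqrt(3)/5) = -1036/5 + 148*sqrt(3)/5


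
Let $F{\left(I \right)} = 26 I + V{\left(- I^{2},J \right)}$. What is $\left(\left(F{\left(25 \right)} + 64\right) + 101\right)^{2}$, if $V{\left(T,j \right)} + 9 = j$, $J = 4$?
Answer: $656100$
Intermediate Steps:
$V{\left(T,j \right)} = -9 + j$
$F{\left(I \right)} = -5 + 26 I$ ($F{\left(I \right)} = 26 I + \left(-9 + 4\right) = 26 I - 5 = -5 + 26 I$)
$\left(\left(F{\left(25 \right)} + 64\right) + 101\right)^{2} = \left(\left(\left(-5 + 26 \cdot 25\right) + 64\right) + 101\right)^{2} = \left(\left(\left(-5 + 650\right) + 64\right) + 101\right)^{2} = \left(\left(645 + 64\right) + 101\right)^{2} = \left(709 + 101\right)^{2} = 810^{2} = 656100$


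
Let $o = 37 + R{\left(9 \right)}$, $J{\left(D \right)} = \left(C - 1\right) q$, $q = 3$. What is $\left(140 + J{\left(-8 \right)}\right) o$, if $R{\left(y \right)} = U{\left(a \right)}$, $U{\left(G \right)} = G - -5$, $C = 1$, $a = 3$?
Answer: $6300$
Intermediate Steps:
$U{\left(G \right)} = 5 + G$ ($U{\left(G \right)} = G + 5 = 5 + G$)
$R{\left(y \right)} = 8$ ($R{\left(y \right)} = 5 + 3 = 8$)
$J{\left(D \right)} = 0$ ($J{\left(D \right)} = \left(1 - 1\right) 3 = 0 \cdot 3 = 0$)
$o = 45$ ($o = 37 + 8 = 45$)
$\left(140 + J{\left(-8 \right)}\right) o = \left(140 + 0\right) 45 = 140 \cdot 45 = 6300$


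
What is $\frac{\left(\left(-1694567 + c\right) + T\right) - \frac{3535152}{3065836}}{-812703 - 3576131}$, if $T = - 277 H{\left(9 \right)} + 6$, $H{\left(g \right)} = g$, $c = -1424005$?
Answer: $\frac{2392164643869}{3363861318806} \approx 0.71114$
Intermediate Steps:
$T = -2487$ ($T = \left(-277\right) 9 + 6 = -2493 + 6 = -2487$)
$\frac{\left(\left(-1694567 + c\right) + T\right) - \frac{3535152}{3065836}}{-812703 - 3576131} = \frac{\left(\left(-1694567 - 1424005\right) - 2487\right) - \frac{3535152}{3065836}}{-812703 - 3576131} = \frac{\left(-3118572 - 2487\right) - \frac{883788}{766459}}{-4388834} = \left(-3121059 - \frac{883788}{766459}\right) \left(- \frac{1}{4388834}\right) = \left(- \frac{2392164643869}{766459}\right) \left(- \frac{1}{4388834}\right) = \frac{2392164643869}{3363861318806}$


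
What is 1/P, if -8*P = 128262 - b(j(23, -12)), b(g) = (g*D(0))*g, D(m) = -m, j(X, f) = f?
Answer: -4/64131 ≈ -6.2372e-5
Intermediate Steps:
b(g) = 0 (b(g) = (g*(-1*0))*g = (g*0)*g = 0*g = 0)
P = -64131/4 (P = -(128262 - 1*0)/8 = -(128262 + 0)/8 = -1/8*128262 = -64131/4 ≈ -16033.)
1/P = 1/(-64131/4) = -4/64131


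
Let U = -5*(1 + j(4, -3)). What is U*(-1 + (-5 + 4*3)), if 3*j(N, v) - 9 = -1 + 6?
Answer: -170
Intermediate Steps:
j(N, v) = 14/3 (j(N, v) = 3 + (-1 + 6)/3 = 3 + (1/3)*5 = 3 + 5/3 = 14/3)
U = -85/3 (U = -5*(1 + 14/3) = -5*17/3 = -85/3 ≈ -28.333)
U*(-1 + (-5 + 4*3)) = -85*(-1 + (-5 + 4*3))/3 = -85*(-1 + (-5 + 12))/3 = -85*(-1 + 7)/3 = -85/3*6 = -170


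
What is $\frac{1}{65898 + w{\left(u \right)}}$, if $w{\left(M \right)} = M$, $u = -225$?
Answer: $\frac{1}{65673} \approx 1.5227 \cdot 10^{-5}$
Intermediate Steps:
$\frac{1}{65898 + w{\left(u \right)}} = \frac{1}{65898 - 225} = \frac{1}{65673}$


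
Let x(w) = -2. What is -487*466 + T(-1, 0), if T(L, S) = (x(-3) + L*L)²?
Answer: -226941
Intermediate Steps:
T(L, S) = (-2 + L²)² (T(L, S) = (-2 + L*L)² = (-2 + L²)²)
-487*466 + T(-1, 0) = -487*466 + (-2 + (-1)²)² = -226942 + (-2 + 1)² = -226942 + (-1)² = -226942 + 1 = -226941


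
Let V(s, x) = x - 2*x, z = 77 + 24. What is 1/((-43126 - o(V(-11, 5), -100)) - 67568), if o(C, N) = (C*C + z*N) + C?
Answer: -1/100614 ≈ -9.9390e-6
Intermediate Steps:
z = 101
V(s, x) = -x
o(C, N) = C + C² + 101*N (o(C, N) = (C*C + 101*N) + C = (C² + 101*N) + C = C + C² + 101*N)
1/((-43126 - o(V(-11, 5), -100)) - 67568) = 1/((-43126 - (-1*5 + (-1*5)² + 101*(-100))) - 67568) = 1/((-43126 - (-5 + (-5)² - 10100)) - 67568) = 1/((-43126 - (-5 + 25 - 10100)) - 67568) = 1/((-43126 - 1*(-10080)) - 67568) = 1/((-43126 + 10080) - 67568) = 1/(-33046 - 67568) = 1/(-100614) = -1/100614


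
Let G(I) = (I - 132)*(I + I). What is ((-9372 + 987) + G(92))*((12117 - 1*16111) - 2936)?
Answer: 109112850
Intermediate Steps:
G(I) = 2*I*(-132 + I) (G(I) = (-132 + I)*(2*I) = 2*I*(-132 + I))
((-9372 + 987) + G(92))*((12117 - 1*16111) - 2936) = ((-9372 + 987) + 2*92*(-132 + 92))*((12117 - 1*16111) - 2936) = (-8385 + 2*92*(-40))*((12117 - 16111) - 2936) = (-8385 - 7360)*(-3994 - 2936) = -15745*(-6930) = 109112850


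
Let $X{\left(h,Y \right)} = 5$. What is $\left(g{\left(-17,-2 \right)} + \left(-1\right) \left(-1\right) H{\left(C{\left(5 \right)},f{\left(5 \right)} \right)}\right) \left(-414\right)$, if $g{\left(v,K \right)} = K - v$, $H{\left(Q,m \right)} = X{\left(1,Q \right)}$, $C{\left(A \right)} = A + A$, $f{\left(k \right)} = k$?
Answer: $-8280$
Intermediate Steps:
$C{\left(A \right)} = 2 A$
$H{\left(Q,m \right)} = 5$
$\left(g{\left(-17,-2 \right)} + \left(-1\right) \left(-1\right) H{\left(C{\left(5 \right)},f{\left(5 \right)} \right)}\right) \left(-414\right) = \left(\left(-2 - -17\right) + \left(-1\right) \left(-1\right) 5\right) \left(-414\right) = \left(\left(-2 + 17\right) + 1 \cdot 5\right) \left(-414\right) = \left(15 + 5\right) \left(-414\right) = 20 \left(-414\right) = -8280$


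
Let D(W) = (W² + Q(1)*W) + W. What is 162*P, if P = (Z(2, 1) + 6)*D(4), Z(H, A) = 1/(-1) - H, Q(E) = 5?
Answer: 19440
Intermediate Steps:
Z(H, A) = -1 - H
D(W) = W² + 6*W (D(W) = (W² + 5*W) + W = W² + 6*W)
P = 120 (P = ((-1 - 1*2) + 6)*(4*(6 + 4)) = ((-1 - 2) + 6)*(4*10) = (-3 + 6)*40 = 3*40 = 120)
162*P = 162*120 = 19440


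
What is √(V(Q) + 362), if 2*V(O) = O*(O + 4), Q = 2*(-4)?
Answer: 3*√42 ≈ 19.442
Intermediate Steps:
Q = -8
V(O) = O*(4 + O)/2 (V(O) = (O*(O + 4))/2 = (O*(4 + O))/2 = O*(4 + O)/2)
√(V(Q) + 362) = √((½)*(-8)*(4 - 8) + 362) = √((½)*(-8)*(-4) + 362) = √(16 + 362) = √378 = 3*√42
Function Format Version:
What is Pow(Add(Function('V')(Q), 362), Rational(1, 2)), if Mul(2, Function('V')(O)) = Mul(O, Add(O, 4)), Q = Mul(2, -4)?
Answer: Mul(3, Pow(42, Rational(1, 2))) ≈ 19.442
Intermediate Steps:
Q = -8
Function('V')(O) = Mul(Rational(1, 2), O, Add(4, O)) (Function('V')(O) = Mul(Rational(1, 2), Mul(O, Add(O, 4))) = Mul(Rational(1, 2), Mul(O, Add(4, O))) = Mul(Rational(1, 2), O, Add(4, O)))
Pow(Add(Function('V')(Q), 362), Rational(1, 2)) = Pow(Add(Mul(Rational(1, 2), -8, Add(4, -8)), 362), Rational(1, 2)) = Pow(Add(Mul(Rational(1, 2), -8, -4), 362), Rational(1, 2)) = Pow(Add(16, 362), Rational(1, 2)) = Pow(378, Rational(1, 2)) = Mul(3, Pow(42, Rational(1, 2)))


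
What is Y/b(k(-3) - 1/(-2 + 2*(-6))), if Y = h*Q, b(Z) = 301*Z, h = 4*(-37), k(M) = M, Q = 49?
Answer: 14504/1763 ≈ 8.2269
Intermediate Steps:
h = -148
Y = -7252 (Y = -148*49 = -7252)
Y/b(k(-3) - 1/(-2 + 2*(-6))) = -7252*1/(301*(-3 - 1/(-2 + 2*(-6)))) = -7252*1/(301*(-3 - 1/(-2 - 12))) = -7252*1/(301*(-3 - 1/(-14))) = -7252*1/(301*(-3 - 1*(-1/14))) = -7252*1/(301*(-3 + 1/14)) = -7252/(301*(-41/14)) = -7252/(-1763/2) = -7252*(-2/1763) = 14504/1763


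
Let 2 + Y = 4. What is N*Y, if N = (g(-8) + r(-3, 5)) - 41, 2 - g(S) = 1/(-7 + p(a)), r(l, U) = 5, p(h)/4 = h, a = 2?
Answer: -70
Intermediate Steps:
p(h) = 4*h
Y = 2 (Y = -2 + 4 = 2)
g(S) = 1 (g(S) = 2 - 1/(-7 + 4*2) = 2 - 1/(-7 + 8) = 2 - 1/1 = 2 - 1*1 = 2 - 1 = 1)
N = -35 (N = (1 + 5) - 41 = 6 - 41 = -35)
N*Y = -35*2 = -70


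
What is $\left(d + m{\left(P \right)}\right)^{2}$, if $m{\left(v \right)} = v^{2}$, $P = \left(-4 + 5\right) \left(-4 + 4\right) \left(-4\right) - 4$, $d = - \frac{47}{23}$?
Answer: $\frac{103041}{529} \approx 194.78$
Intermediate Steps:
$d = - \frac{47}{23}$ ($d = \left(-47\right) \frac{1}{23} = - \frac{47}{23} \approx -2.0435$)
$P = -4$ ($P = 1 \cdot 0 \left(-4\right) - 4 = 0 \left(-4\right) - 4 = 0 - 4 = -4$)
$\left(d + m{\left(P \right)}\right)^{2} = \left(- \frac{47}{23} + \left(-4\right)^{2}\right)^{2} = \left(- \frac{47}{23} + 16\right)^{2} = \left(\frac{321}{23}\right)^{2} = \frac{103041}{529}$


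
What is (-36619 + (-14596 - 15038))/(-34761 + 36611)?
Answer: -66253/1850 ≈ -35.812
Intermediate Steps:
(-36619 + (-14596 - 15038))/(-34761 + 36611) = (-36619 - 29634)/1850 = -66253*1/1850 = -66253/1850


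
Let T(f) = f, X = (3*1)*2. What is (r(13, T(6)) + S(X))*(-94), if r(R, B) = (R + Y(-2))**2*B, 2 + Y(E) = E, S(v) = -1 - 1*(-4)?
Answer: -45966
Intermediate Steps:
X = 6 (X = 3*2 = 6)
S(v) = 3 (S(v) = -1 + 4 = 3)
Y(E) = -2 + E
r(R, B) = B*(-4 + R)**2 (r(R, B) = (R + (-2 - 2))**2*B = (R - 4)**2*B = (-4 + R)**2*B = B*(-4 + R)**2)
(r(13, T(6)) + S(X))*(-94) = (6*(-4 + 13)**2 + 3)*(-94) = (6*9**2 + 3)*(-94) = (6*81 + 3)*(-94) = (486 + 3)*(-94) = 489*(-94) = -45966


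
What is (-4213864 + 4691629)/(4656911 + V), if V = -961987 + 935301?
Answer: 95553/926045 ≈ 0.10318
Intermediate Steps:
V = -26686
(-4213864 + 4691629)/(4656911 + V) = (-4213864 + 4691629)/(4656911 - 26686) = 477765/4630225 = 477765*(1/4630225) = 95553/926045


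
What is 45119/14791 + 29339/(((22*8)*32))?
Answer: 688063357/83302912 ≈ 8.2598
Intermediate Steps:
45119/14791 + 29339/(((22*8)*32)) = 45119*(1/14791) + 29339/((176*32)) = 45119/14791 + 29339/5632 = 688063357/83302912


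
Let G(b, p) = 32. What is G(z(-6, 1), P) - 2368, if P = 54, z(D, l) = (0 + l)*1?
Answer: -2336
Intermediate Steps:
z(D, l) = l (z(D, l) = l*1 = l)
G(z(-6, 1), P) - 2368 = 32 - 2368 = -2336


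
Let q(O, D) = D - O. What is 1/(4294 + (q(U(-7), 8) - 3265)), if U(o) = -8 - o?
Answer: 1/1038 ≈ 0.00096339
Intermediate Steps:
1/(4294 + (q(U(-7), 8) - 3265)) = 1/(4294 + ((8 - (-8 - 1*(-7))) - 3265)) = 1/(4294 + ((8 - (-8 + 7)) - 3265)) = 1/(4294 + ((8 - 1*(-1)) - 3265)) = 1/(4294 + ((8 + 1) - 3265)) = 1/(4294 + (9 - 3265)) = 1/(4294 - 3256) = 1/1038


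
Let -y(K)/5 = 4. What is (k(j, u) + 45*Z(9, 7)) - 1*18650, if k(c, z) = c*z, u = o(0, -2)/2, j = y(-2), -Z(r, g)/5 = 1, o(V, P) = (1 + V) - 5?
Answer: -18835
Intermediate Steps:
o(V, P) = -4 + V
Z(r, g) = -5 (Z(r, g) = -5*1 = -5)
y(K) = -20 (y(K) = -5*4 = -20)
j = -20
u = -2 (u = (-4 + 0)/2 = -4*1/2 = -2)
(k(j, u) + 45*Z(9, 7)) - 1*18650 = (-20*(-2) + 45*(-5)) - 1*18650 = (40 - 225) - 18650 = -185 - 18650 = -18835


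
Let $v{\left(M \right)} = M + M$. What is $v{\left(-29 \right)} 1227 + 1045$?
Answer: $-70121$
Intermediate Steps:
$v{\left(M \right)} = 2 M$
$v{\left(-29 \right)} 1227 + 1045 = 2 \left(-29\right) 1227 + 1045 = \left(-58\right) 1227 + 1045 = -71166 + 1045 = -70121$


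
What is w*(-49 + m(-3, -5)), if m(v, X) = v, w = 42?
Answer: -2184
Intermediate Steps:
w*(-49 + m(-3, -5)) = 42*(-49 - 3) = 42*(-52) = -2184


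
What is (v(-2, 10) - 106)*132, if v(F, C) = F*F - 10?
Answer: -14784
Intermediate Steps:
v(F, C) = -10 + F**2 (v(F, C) = F**2 - 10 = -10 + F**2)
(v(-2, 10) - 106)*132 = ((-10 + (-2)**2) - 106)*132 = ((-10 + 4) - 106)*132 = (-6 - 106)*132 = -112*132 = -14784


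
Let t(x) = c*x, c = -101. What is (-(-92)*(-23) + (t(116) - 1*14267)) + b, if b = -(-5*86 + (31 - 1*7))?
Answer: -27693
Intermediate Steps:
t(x) = -101*x
b = 406 (b = -(-430 + (31 - 7)) = -(-430 + 24) = -1*(-406) = 406)
(-(-92)*(-23) + (t(116) - 1*14267)) + b = (-(-92)*(-23) + (-101*116 - 1*14267)) + 406 = (-92*23 + (-11716 - 14267)) + 406 = (-2116 - 25983) + 406 = -28099 + 406 = -27693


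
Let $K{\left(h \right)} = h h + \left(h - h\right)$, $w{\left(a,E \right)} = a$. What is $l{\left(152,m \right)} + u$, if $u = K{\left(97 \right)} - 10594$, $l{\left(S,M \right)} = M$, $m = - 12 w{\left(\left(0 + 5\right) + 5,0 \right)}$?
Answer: $-1305$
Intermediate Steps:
$K{\left(h \right)} = h^{2}$ ($K{\left(h \right)} = h^{2} + 0 = h^{2}$)
$m = -120$ ($m = - 12 \left(\left(0 + 5\right) + 5\right) = - 12 \left(5 + 5\right) = \left(-12\right) 10 = -120$)
$u = -1185$ ($u = 97^{2} - 10594 = 9409 - 10594 = -1185$)
$l{\left(152,m \right)} + u = -120 - 1185 = -1305$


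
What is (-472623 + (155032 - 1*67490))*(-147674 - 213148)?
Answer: 138945696582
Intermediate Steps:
(-472623 + (155032 - 1*67490))*(-147674 - 213148) = (-472623 + (155032 - 67490))*(-360822) = (-472623 + 87542)*(-360822) = -385081*(-360822) = 138945696582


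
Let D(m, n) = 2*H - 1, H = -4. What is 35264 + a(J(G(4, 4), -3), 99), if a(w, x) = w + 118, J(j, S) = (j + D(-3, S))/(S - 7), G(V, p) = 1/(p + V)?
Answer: 2830631/80 ≈ 35383.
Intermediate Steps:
D(m, n) = -9 (D(m, n) = 2*(-4) - 1 = -8 - 1 = -9)
G(V, p) = 1/(V + p)
J(j, S) = (-9 + j)/(-7 + S) (J(j, S) = (j - 9)/(S - 7) = (-9 + j)/(-7 + S))
a(w, x) = 118 + w
35264 + a(J(G(4, 4), -3), 99) = 35264 + (118 + (-9 + 1/(4 + 4))/(-7 - 3)) = 35264 + (118 + (-9 + 1/8)/(-10)) = 35264 + (118 - (-9 + 1/8)/10) = 35264 + (118 - 1/10*(-71/8)) = 35264 + (118 + 71/80) = 35264 + 9511/80 = 2830631/80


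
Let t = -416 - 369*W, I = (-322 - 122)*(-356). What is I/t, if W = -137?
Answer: 158064/50137 ≈ 3.1526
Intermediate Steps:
I = 158064 (I = -444*(-356) = 158064)
t = 50137 (t = -416 - 369*(-137) = -416 + 50553 = 50137)
I/t = 158064/50137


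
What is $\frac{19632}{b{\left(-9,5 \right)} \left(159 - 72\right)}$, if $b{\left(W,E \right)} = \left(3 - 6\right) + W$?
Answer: $- \frac{1636}{87} \approx -18.805$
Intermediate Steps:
$b{\left(W,E \right)} = -3 + W$ ($b{\left(W,E \right)} = \left(3 - 6\right) + W = -3 + W$)
$\frac{19632}{b{\left(-9,5 \right)} \left(159 - 72\right)} = \frac{19632}{\left(-3 - 9\right) \left(159 - 72\right)} = \frac{19632}{\left(-12\right) 87} = \frac{19632}{-1044} = 19632 \left(- \frac{1}{1044}\right) = - \frac{1636}{87}$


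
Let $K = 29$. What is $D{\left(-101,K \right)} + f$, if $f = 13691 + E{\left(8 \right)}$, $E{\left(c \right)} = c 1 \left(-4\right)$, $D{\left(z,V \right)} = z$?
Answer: $13558$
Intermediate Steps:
$E{\left(c \right)} = - 4 c$ ($E{\left(c \right)} = c \left(-4\right) = - 4 c$)
$f = 13659$ ($f = 13691 - 32 = 13659$)
$D{\left(-101,K \right)} + f = -101 + 13659 = 13558$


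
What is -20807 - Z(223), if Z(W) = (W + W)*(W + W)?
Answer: -219723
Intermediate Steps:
Z(W) = 4*W**2 (Z(W) = (2*W)*(2*W) = 4*W**2)
-20807 - Z(223) = -20807 - 4*223**2 = -20807 - 4*49729 = -20807 - 1*198916 = -20807 - 198916 = -219723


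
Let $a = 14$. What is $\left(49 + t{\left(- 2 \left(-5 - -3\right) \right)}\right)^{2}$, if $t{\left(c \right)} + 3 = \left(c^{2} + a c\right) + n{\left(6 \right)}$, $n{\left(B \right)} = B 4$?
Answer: $20164$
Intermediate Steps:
$n{\left(B \right)} = 4 B$
$t{\left(c \right)} = 21 + c^{2} + 14 c$ ($t{\left(c \right)} = -3 + \left(\left(c^{2} + 14 c\right) + 4 \cdot 6\right) = -3 + \left(\left(c^{2} + 14 c\right) + 24\right) = -3 + \left(24 + c^{2} + 14 c\right) = 21 + c^{2} + 14 c$)
$\left(49 + t{\left(- 2 \left(-5 - -3\right) \right)}\right)^{2} = \left(49 + \left(21 + \left(- 2 \left(-5 - -3\right)\right)^{2} + 14 \left(- 2 \left(-5 - -3\right)\right)\right)\right)^{2} = \left(49 + \left(21 + \left(- 2 \left(-5 + 3\right)\right)^{2} + 14 \left(- 2 \left(-5 + 3\right)\right)\right)\right)^{2} = \left(49 + \left(21 + \left(\left(-2\right) \left(-2\right)\right)^{2} + 14 \left(\left(-2\right) \left(-2\right)\right)\right)\right)^{2} = \left(49 + \left(21 + 4^{2} + 14 \cdot 4\right)\right)^{2} = \left(49 + \left(21 + 16 + 56\right)\right)^{2} = \left(49 + 93\right)^{2} = 142^{2} = 20164$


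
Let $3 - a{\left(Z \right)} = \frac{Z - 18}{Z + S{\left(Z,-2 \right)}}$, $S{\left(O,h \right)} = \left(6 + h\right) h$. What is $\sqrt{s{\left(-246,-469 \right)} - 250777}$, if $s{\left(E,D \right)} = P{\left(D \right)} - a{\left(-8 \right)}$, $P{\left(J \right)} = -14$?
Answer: $\frac{i \sqrt{4012678}}{4} \approx 500.79 i$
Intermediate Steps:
$S{\left(O,h \right)} = h \left(6 + h\right)$
$a{\left(Z \right)} = 3 - \frac{-18 + Z}{-8 + Z}$ ($a{\left(Z \right)} = 3 - \frac{Z - 18}{Z - 2 \left(6 - 2\right)} = 3 - \frac{-18 + Z}{Z - 8} = 3 - \frac{-18 + Z}{-8 + Z}$)
$s{\left(E,D \right)} = - \frac{123}{8}$ ($s{\left(E,D \right)} = -14 - \frac{2 \left(-3 - 8\right)}{-8 - 8} = -14 - 2 \frac{1}{-16} \left(-11\right) = -14 - 2 \left(- \frac{1}{16}\right) \left(-11\right) = -14 - \frac{11}{8} = - \frac{123}{8}$)
$\sqrt{s{\left(-246,-469 \right)} - 250777} = \sqrt{- \frac{123}{8} - 250777} = \sqrt{- \frac{2006339}{8}} = \frac{i \sqrt{4012678}}{4}$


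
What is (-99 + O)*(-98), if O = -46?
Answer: 14210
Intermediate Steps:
(-99 + O)*(-98) = (-99 - 46)*(-98) = -145*(-98) = 14210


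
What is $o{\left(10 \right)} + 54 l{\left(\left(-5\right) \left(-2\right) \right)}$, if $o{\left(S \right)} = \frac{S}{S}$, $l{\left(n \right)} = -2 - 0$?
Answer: $-107$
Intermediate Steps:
$l{\left(n \right)} = -2$ ($l{\left(n \right)} = -2 + 0 = -2$)
$o{\left(S \right)} = 1$
$o{\left(10 \right)} + 54 l{\left(\left(-5\right) \left(-2\right) \right)} = 1 + 54 \left(-2\right) = 1 - 108 = -107$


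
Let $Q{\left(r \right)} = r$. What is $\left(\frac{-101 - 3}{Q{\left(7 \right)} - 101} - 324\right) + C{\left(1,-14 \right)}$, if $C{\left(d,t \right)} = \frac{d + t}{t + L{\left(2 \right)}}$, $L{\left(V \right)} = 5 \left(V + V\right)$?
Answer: $- \frac{91667}{282} \approx -325.06$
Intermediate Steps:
$L{\left(V \right)} = 10 V$ ($L{\left(V \right)} = 5 \cdot 2 V = 10 V$)
$C{\left(d,t \right)} = \frac{d + t}{20 + t}$ ($C{\left(d,t \right)} = \frac{d + t}{t + 10 \cdot 2} = \frac{d + t}{t + 20} = \frac{d + t}{20 + t}$)
$\left(\frac{-101 - 3}{Q{\left(7 \right)} - 101} - 324\right) + C{\left(1,-14 \right)} = \left(\frac{-101 - 3}{7 - 101} - 324\right) + \frac{1 - 14}{20 - 14} = \left(- \frac{104}{-94} - 324\right) + \frac{1}{6} \left(-13\right) = \left(\left(-104\right) \left(- \frac{1}{94}\right) - 324\right) + \frac{1}{6} \left(-13\right) = \left(\frac{52}{47} - 324\right) - \frac{13}{6} = - \frac{15176}{47} - \frac{13}{6} = - \frac{91667}{282}$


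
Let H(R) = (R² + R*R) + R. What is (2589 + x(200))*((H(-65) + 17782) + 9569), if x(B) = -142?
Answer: 87445992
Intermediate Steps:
H(R) = R + 2*R² (H(R) = (R² + R²) + R = 2*R² + R = R + 2*R²)
(2589 + x(200))*((H(-65) + 17782) + 9569) = (2589 - 142)*((-65*(1 + 2*(-65)) + 17782) + 9569) = 2447*((-65*(1 - 130) + 17782) + 9569) = 2447*((-65*(-129) + 17782) + 9569) = 2447*((8385 + 17782) + 9569) = 2447*(26167 + 9569) = 2447*35736 = 87445992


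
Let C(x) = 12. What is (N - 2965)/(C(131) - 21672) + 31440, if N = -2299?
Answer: 170248916/5415 ≈ 31440.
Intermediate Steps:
(N - 2965)/(C(131) - 21672) + 31440 = (-2299 - 2965)/(12 - 21672) + 31440 = -5264/(-21660) + 31440 = -5264*(-1/21660) + 31440 = 1316/5415 + 31440 = 170248916/5415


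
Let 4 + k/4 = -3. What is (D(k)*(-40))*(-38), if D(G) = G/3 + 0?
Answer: -42560/3 ≈ -14187.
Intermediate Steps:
k = -28 (k = -16 + 4*(-3) = -16 - 12 = -28)
D(G) = G/3 (D(G) = G*(1/3) + 0 = G/3 + 0 = G/3)
(D(k)*(-40))*(-38) = (((1/3)*(-28))*(-40))*(-38) = -28/3*(-40)*(-38) = (1120/3)*(-38) = -42560/3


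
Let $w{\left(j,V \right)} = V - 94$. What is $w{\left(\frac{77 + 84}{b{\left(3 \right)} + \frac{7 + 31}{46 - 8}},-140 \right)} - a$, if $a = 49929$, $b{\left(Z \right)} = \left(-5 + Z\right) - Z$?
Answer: $-50163$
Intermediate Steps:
$b{\left(Z \right)} = -5$
$w{\left(j,V \right)} = -94 + V$
$w{\left(\frac{77 + 84}{b{\left(3 \right)} + \frac{7 + 31}{46 - 8}},-140 \right)} - a = \left(-94 - 140\right) - 49929 = -234 - 49929 = -50163$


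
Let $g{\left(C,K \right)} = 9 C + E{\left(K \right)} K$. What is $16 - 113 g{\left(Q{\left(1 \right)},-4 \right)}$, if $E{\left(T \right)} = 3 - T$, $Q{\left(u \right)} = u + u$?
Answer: $1146$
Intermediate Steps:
$Q{\left(u \right)} = 2 u$
$g{\left(C,K \right)} = 9 C + K \left(3 - K\right)$ ($g{\left(C,K \right)} = 9 C + \left(3 - K\right) K = 9 C + K \left(3 - K\right)$)
$16 - 113 g{\left(Q{\left(1 \right)},-4 \right)} = 16 - 113 \left(9 \cdot 2 \cdot 1 - - 4 \left(-3 - 4\right)\right) = 16 - 113 \left(9 \cdot 2 - \left(-4\right) \left(-7\right)\right) = 16 - 113 \left(18 - 28\right) = 16 - -1130 = 16 + 1130 = 1146$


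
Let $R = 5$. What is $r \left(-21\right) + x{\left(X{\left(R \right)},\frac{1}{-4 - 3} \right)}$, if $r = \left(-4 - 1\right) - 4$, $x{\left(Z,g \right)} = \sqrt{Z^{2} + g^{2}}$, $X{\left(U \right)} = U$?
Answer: $189 + \frac{\sqrt{1226}}{7} \approx 194.0$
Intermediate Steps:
$r = -9$ ($r = -5 - 4 = -9$)
$r \left(-21\right) + x{\left(X{\left(R \right)},\frac{1}{-4 - 3} \right)} = \left(-9\right) \left(-21\right) + \sqrt{5^{2} + \left(\frac{1}{-4 - 3}\right)^{2}} = 189 + \sqrt{25 + \left(\frac{1}{-7}\right)^{2}} = 189 + \sqrt{25 + \left(- \frac{1}{7}\right)^{2}} = 189 + \sqrt{25 + \frac{1}{49}} = 189 + \sqrt{\frac{1226}{49}} = 189 + \frac{\sqrt{1226}}{7}$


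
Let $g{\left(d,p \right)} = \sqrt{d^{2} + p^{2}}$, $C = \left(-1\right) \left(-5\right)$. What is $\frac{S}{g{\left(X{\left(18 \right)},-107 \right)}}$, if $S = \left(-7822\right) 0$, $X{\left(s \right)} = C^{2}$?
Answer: $0$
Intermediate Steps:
$C = 5$
$X{\left(s \right)} = 25$ ($X{\left(s \right)} = 5^{2} = 25$)
$S = 0$
$\frac{S}{g{\left(X{\left(18 \right)},-107 \right)}} = \frac{0}{\sqrt{25^{2} + \left(-107\right)^{2}}} = \frac{0}{\sqrt{625 + 11449}} = \frac{0}{\sqrt{12074}} = 0 \frac{\sqrt{12074}}{12074} = 0$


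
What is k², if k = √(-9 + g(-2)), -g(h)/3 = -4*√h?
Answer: -9 + 12*I*√2 ≈ -9.0 + 16.971*I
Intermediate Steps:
g(h) = 12*√h (g(h) = -(-12)*√h = 12*√h)
k = √(-9 + 12*I*√2) (k = √(-9 + 12*√(-2)) = √(-9 + 12*(I*√2)) = √(-9 + 12*I*√2) ≈ 2.2594 + 3.7556*I)
k² = (√(-9 + 12*I*√2))² = -9 + 12*I*√2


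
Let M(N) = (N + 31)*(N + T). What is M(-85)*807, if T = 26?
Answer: 2571102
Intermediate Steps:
M(N) = (26 + N)*(31 + N) (M(N) = (N + 31)*(N + 26) = (31 + N)*(26 + N) = (26 + N)*(31 + N))
M(-85)*807 = (806 + (-85)² + 57*(-85))*807 = (806 + 7225 - 4845)*807 = 3186*807 = 2571102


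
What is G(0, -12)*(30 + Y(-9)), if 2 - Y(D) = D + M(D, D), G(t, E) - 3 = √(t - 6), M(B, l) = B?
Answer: 150 + 50*I*√6 ≈ 150.0 + 122.47*I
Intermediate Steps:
G(t, E) = 3 + √(-6 + t) (G(t, E) = 3 + √(t - 6) = 3 + √(-6 + t))
Y(D) = 2 - 2*D (Y(D) = 2 - (D + D) = 2 - 2*D)
G(0, -12)*(30 + Y(-9)) = (3 + √(-6 + 0))*(30 + (2 - 2*(-9))) = (3 + √(-6))*(30 + (2 + 18)) = (3 + I*√6)*(30 + 20) = (3 + I*√6)*50 = 150 + 50*I*√6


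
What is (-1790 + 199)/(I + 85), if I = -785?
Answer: 1591/700 ≈ 2.2729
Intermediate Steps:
(-1790 + 199)/(I + 85) = (-1790 + 199)/(-785 + 85) = -1591/(-700) = -1591*(-1/700) = 1591/700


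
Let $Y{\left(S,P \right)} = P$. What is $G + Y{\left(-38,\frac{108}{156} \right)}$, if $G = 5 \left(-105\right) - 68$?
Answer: $- \frac{7700}{13} \approx -592.31$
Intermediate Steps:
$G = -593$ ($G = -525 - 68 = -593$)
$G + Y{\left(-38,\frac{108}{156} \right)} = -593 + \frac{108}{156} = -593 + 108 \cdot \frac{1}{156} = -593 + \frac{9}{13} = - \frac{7700}{13}$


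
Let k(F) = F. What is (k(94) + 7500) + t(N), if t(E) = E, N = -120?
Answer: 7474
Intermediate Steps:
(k(94) + 7500) + t(N) = (94 + 7500) - 120 = 7594 - 120 = 7474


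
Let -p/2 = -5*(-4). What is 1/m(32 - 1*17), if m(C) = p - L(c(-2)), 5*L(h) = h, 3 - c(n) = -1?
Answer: -5/204 ≈ -0.024510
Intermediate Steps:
c(n) = 4 (c(n) = 3 - 1*(-1) = 3 + 1 = 4)
L(h) = h/5
p = -40 (p = -(-10)*(-4) = -2*20 = -40)
m(C) = -204/5 (m(C) = -40 - 4/5 = -204/5)
1/m(32 - 1*17) = 1/(-204/5) = -5/204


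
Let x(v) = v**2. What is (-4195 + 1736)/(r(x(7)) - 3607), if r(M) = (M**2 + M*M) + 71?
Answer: -2459/1266 ≈ -1.9423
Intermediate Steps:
r(M) = 71 + 2*M**2 (r(M) = (M**2 + M**2) + 71 = 2*M**2 + 71 = 71 + 2*M**2)
(-4195 + 1736)/(r(x(7)) - 3607) = (-4195 + 1736)/((71 + 2*(7**2)**2) - 3607) = -2459/((71 + 2*49**2) - 3607) = -2459/((71 + 2*2401) - 3607) = -2459/((71 + 4802) - 3607) = -2459/(4873 - 3607) = -2459/1266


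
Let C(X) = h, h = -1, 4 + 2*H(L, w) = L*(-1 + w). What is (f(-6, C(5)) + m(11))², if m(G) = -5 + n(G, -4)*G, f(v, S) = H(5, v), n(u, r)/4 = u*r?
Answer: 15374241/4 ≈ 3.8436e+6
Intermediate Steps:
H(L, w) = -2 + L*(-1 + w)/2 (H(L, w) = -2 + (L*(-1 + w))/2 = -2 + L*(-1 + w)/2)
n(u, r) = 4*r*u (n(u, r) = 4*(u*r) = 4*(r*u) = 4*r*u)
C(X) = -1
f(v, S) = -9/2 + 5*v/2 (f(v, S) = -2 - ½*5 + (½)*5*v = -2 - 5/2 + 5*v/2 = -9/2 + 5*v/2)
m(G) = -5 - 16*G² (m(G) = -5 + (4*(-4)*G)*G = -5 + (-16*G)*G = -5 - 16*G²)
(f(-6, C(5)) + m(11))² = ((-9/2 + (5/2)*(-6)) + (-5 - 16*11²))² = ((-9/2 - 15) + (-5 - 16*121))² = (-39/2 + (-5 - 1936))² = (-39/2 - 1941)² = (-3921/2)² = 15374241/4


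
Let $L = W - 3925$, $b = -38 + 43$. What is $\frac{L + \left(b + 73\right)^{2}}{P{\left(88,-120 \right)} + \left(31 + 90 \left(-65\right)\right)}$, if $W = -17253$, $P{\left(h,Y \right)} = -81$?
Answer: $\frac{7547}{2950} \approx 2.5583$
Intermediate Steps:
$b = 5$
$L = -21178$ ($L = -17253 - 3925 = -21178$)
$\frac{L + \left(b + 73\right)^{2}}{P{\left(88,-120 \right)} + \left(31 + 90 \left(-65\right)\right)} = \frac{-21178 + \left(5 + 73\right)^{2}}{-81 + \left(31 + 90 \left(-65\right)\right)} = \frac{-21178 + 78^{2}}{-81 + \left(31 - 5850\right)} = \frac{-21178 + 6084}{-81 - 5819} = - \frac{15094}{-5900} = \left(-15094\right) \left(- \frac{1}{5900}\right) = \frac{7547}{2950}$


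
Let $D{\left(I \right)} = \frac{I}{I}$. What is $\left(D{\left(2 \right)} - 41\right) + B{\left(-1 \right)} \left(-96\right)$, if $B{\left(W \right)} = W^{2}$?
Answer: $-136$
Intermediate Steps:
$D{\left(I \right)} = 1$
$\left(D{\left(2 \right)} - 41\right) + B{\left(-1 \right)} \left(-96\right) = \left(1 - 41\right) + \left(-1\right)^{2} \left(-96\right) = -40 + 1 \left(-96\right) = -40 - 96 = -136$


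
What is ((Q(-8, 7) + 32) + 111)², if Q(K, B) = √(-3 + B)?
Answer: 21025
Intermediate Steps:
((Q(-8, 7) + 32) + 111)² = ((√(-3 + 7) + 32) + 111)² = ((√4 + 32) + 111)² = ((2 + 32) + 111)² = (34 + 111)² = 145² = 21025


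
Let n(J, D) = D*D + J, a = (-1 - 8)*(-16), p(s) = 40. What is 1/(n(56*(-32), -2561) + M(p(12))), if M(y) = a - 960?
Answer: 1/6556113 ≈ 1.5253e-7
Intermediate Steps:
a = 144 (a = -9*(-16) = 144)
M(y) = -816 (M(y) = 144 - 960 = -816)
n(J, D) = J + D² (n(J, D) = D² + J = J + D²)
1/(n(56*(-32), -2561) + M(p(12))) = 1/((56*(-32) + (-2561)²) - 816) = 1/((-1792 + 6558721) - 816) = 1/(6556929 - 816) = 1/6556113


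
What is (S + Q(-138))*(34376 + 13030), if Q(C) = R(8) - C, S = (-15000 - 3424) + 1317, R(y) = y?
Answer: -804053166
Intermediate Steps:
S = -17107 (S = -18424 + 1317 = -17107)
Q(C) = 8 - C
(S + Q(-138))*(34376 + 13030) = (-17107 + (8 - 1*(-138)))*(34376 + 13030) = (-17107 + (8 + 138))*47406 = (-17107 + 146)*47406 = -16961*47406 = -804053166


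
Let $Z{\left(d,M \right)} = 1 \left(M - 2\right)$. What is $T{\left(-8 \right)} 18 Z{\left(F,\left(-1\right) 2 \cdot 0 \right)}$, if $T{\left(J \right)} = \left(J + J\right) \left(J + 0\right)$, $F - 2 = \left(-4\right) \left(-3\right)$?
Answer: $-4608$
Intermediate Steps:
$F = 14$ ($F = 2 - -12 = 2 + 12 = 14$)
$T{\left(J \right)} = 2 J^{2}$ ($T{\left(J \right)} = 2 J J = 2 J^{2}$)
$Z{\left(d,M \right)} = -2 + M$ ($Z{\left(d,M \right)} = 1 \left(-2 + M\right) = -2 + M$)
$T{\left(-8 \right)} 18 Z{\left(F,\left(-1\right) 2 \cdot 0 \right)} = 2 \left(-8\right)^{2} \cdot 18 \left(-2 + \left(-1\right) 2 \cdot 0\right) = 2 \cdot 64 \cdot 18 \left(-2 - 0\right) = 128 \cdot 18 \left(-2 + 0\right) = 2304 \left(-2\right) = -4608$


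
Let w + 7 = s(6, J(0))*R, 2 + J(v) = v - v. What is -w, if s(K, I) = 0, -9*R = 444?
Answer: 7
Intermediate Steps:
J(v) = -2 (J(v) = -2 + (v - v) = -2 + 0 = -2)
R = -148/3 (R = -⅑*444 = -148/3 ≈ -49.333)
w = -7 (w = -7 + 0*(-148/3) = -7 + 0 = -7)
-w = -1*(-7) = 7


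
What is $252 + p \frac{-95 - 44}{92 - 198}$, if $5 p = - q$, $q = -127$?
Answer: $\frac{151213}{530} \approx 285.31$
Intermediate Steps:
$p = \frac{127}{5}$ ($p = \frac{\left(-1\right) \left(-127\right)}{5} = \frac{1}{5} \cdot 127 = \frac{127}{5} \approx 25.4$)
$252 + p \frac{-95 - 44}{92 - 198} = 252 + \frac{127 \frac{-95 - 44}{92 - 198}}{5} = 252 + \frac{127 \left(- \frac{139}{-106}\right)}{5} = 252 + \frac{127 \left(\left(-139\right) \left(- \frac{1}{106}\right)\right)}{5} = 252 + \frac{127}{5} \cdot \frac{139}{106} = 252 + \frac{17653}{530} = \frac{151213}{530}$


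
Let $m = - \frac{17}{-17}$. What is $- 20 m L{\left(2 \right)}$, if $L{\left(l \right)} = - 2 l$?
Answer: $80$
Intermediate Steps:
$m = 1$ ($m = \left(-17\right) \left(- \frac{1}{17}\right) = 1$)
$- 20 m L{\left(2 \right)} = \left(-20\right) 1 \left(\left(-2\right) 2\right) = \left(-20\right) \left(-4\right) = 80$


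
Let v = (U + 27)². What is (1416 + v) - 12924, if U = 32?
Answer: -8027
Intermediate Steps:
v = 3481 (v = (32 + 27)² = 59² = 3481)
(1416 + v) - 12924 = (1416 + 3481) - 12924 = 4897 - 12924 = -8027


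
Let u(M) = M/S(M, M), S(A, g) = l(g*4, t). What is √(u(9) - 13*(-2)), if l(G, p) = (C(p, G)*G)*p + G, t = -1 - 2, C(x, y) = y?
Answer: √1190589/214 ≈ 5.0988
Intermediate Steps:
t = -3
l(G, p) = G + p*G² (l(G, p) = (G*G)*p + G = G²*p + G = p*G² + G = G + p*G²)
S(A, g) = 4*g*(1 - 12*g) (S(A, g) = (g*4)*(1 + (g*4)*(-3)) = (4*g)*(1 + (4*g)*(-3)) = (4*g)*(1 - 12*g) = 4*g*(1 - 12*g))
u(M) = 1/(4*(1 - 12*M)) (u(M) = M/((4*M*(1 - 12*M))) = M*(1/(4*M*(1 - 12*M))) = 1/(4*(1 - 12*M)))
√(u(9) - 13*(-2)) = √(-1/(-4 + 48*9) - 13*(-2)) = √(-1/(-4 + 432) + 26) = √(-1/428 + 26) = √(11127/428) = √1190589/214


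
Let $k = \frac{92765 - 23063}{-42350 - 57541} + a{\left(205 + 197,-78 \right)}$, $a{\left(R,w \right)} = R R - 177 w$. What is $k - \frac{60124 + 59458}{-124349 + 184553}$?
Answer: $\frac{19534650753305}{111367366} \approx 1.7541 \cdot 10^{5}$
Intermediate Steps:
$a{\left(R,w \right)} = R^{2} - 177 w$
$k = \frac{5840603536}{33297}$ ($k = \frac{92765 - 23063}{-42350 - 57541} - \left(-13806 - \left(205 + 197\right)^{2}\right) = \frac{69702}{-99891} + \left(402^{2} + 13806\right) = 69702 \left(- \frac{1}{99891}\right) + \left(161604 + 13806\right) = - \frac{23234}{33297} + 175410 = \frac{5840603536}{33297} \approx 1.7541 \cdot 10^{5}$)
$k - \frac{60124 + 59458}{-124349 + 184553} = \frac{5840603536}{33297} - \frac{60124 + 59458}{-124349 + 184553} = \frac{5840603536}{33297} - \frac{119582}{60204} = \frac{5840603536}{33297} - 119582 \cdot \frac{1}{60204} = \frac{5840603536}{33297} - \frac{59791}{30102} = \frac{19534650753305}{111367366}$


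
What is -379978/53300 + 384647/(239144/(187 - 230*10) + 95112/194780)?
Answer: -264234518600822106/77250849130975 ≈ -3420.5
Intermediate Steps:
-379978/53300 + 384647/(239144/(187 - 230*10) + 95112/194780) = -379978*1/53300 + 384647/(239144/(187 - 2300) + 95112*(1/194780)) = -189989/26650 + 384647/(239144/(-2113) + 23778/48695) = -189989/26650 + 384647/(239144*(-1/2113) + 23778/48695) = -189989/26650 + 384647/(-239144/2113 + 23778/48695) = -189989/26650 + 384647/(-11594874166/102892535) = -189989/26650 + 384647*(-102892535/11594874166) = -189989/26650 - 39577304910145/11594874166 = -264234518600822106/77250849130975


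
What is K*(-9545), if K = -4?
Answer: 38180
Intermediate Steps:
K*(-9545) = -4*(-9545) = 38180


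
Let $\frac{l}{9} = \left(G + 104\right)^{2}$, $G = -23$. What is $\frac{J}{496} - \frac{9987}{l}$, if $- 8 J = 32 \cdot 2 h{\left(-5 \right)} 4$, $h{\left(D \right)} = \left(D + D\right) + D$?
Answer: $\frac{487291}{610173} \approx 0.79861$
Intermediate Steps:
$h{\left(D \right)} = 3 D$ ($h{\left(D \right)} = 2 D + D = 3 D$)
$l = 59049$ ($l = 9 \left(-23 + 104\right)^{2} = 9 \cdot 81^{2} = 9 \cdot 6561 = 59049$)
$J = 480$ ($J = - \frac{32 \cdot 2 \cdot 3 \left(-5\right) 4}{8} = - \frac{32 \cdot 2 \left(-15\right) 4}{8} = - \frac{32 \left(\left(-30\right) 4\right)}{8} = - \frac{32 \left(-120\right)}{8} = \left(- \frac{1}{8}\right) \left(-3840\right) = 480$)
$\frac{J}{496} - \frac{9987}{l} = \frac{480}{496} - \frac{9987}{59049} = 480 \cdot \frac{1}{496} - \frac{3329}{19683} = \frac{30}{31} - \frac{3329}{19683} = \frac{487291}{610173}$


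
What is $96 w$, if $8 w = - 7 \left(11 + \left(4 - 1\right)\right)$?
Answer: $-1176$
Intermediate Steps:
$w = - \frac{49}{4}$ ($w = \frac{\left(-7\right) \left(11 + \left(4 - 1\right)\right)}{8} = \frac{\left(-7\right) \left(11 + 3\right)}{8} = \frac{\left(-7\right) 14}{8} = \frac{1}{8} \left(-98\right) = - \frac{49}{4} \approx -12.25$)
$96 w = 96 \left(- \frac{49}{4}\right) = -1176$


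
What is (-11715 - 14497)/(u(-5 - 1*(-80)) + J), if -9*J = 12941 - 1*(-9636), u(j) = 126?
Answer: 235908/21443 ≈ 11.002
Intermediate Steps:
J = -22577/9 (J = -(12941 - 1*(-9636))/9 = -(12941 + 9636)/9 = -1/9*22577 = -22577/9 ≈ -2508.6)
(-11715 - 14497)/(u(-5 - 1*(-80)) + J) = (-11715 - 14497)/(126 - 22577/9) = -26212/(-21443/9) = -26212*(-9/21443) = 235908/21443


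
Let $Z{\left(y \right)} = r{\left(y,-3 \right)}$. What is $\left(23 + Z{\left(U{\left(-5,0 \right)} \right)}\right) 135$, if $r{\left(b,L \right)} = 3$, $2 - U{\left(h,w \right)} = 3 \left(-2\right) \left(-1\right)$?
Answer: $3510$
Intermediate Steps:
$U{\left(h,w \right)} = -4$ ($U{\left(h,w \right)} = 2 - 3 \left(-2\right) \left(-1\right) = 2 - \left(-6\right) \left(-1\right) = 2 - 6 = -4$)
$Z{\left(y \right)} = 3$
$\left(23 + Z{\left(U{\left(-5,0 \right)} \right)}\right) 135 = \left(23 + 3\right) 135 = 26 \cdot 135 = 3510$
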